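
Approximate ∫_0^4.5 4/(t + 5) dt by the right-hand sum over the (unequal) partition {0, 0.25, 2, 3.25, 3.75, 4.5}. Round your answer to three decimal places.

2.341

Subinterval widths: 0.25, 1.75, 1.25, 0.5, 0.75.
Right endpoints: 0.25, 2, 3.25, 3.75, 4.5.
f(0.25) = 16/21, f(2) = 4/7, f(3.25) = 16/33, f(3.75) = 16/35, f(4.5) = 8/19.
Sum = Σ Δt_i · f(t_i).
Sum ≈ 2.341.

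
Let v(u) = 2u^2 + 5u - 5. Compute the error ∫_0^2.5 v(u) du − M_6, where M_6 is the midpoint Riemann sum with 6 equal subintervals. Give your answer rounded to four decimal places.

Exact integral: ∫_0^2.5 v(u) du ≈ 13.541667.
M_6 ≈ 13.469329.
Error ≈ 13.541667 − 13.469329 ≈ 0.0723.

0.0723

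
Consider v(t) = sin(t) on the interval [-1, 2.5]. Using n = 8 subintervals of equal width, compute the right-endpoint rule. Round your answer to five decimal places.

1.63497

Δt = (2.5 − (-1))/8 = 0.4375.
Right endpoints: -0.5625, -0.125, 0.3125, 0.75, 1.1875, 1.625, 2.0625, 2.5.
v(-0.5625) ≈ -0.53330, v(-0.125) ≈ -0.12467, v(0.3125) ≈ 0.30744, v(0.75) ≈ 0.68164, v(1.1875) ≈ 0.92744, v(1.625) ≈ 0.99853, v(2.0625) ≈ 0.88153, v(2.5) ≈ 0.59847.
Sum = Δt · [v(-0.5625) + v(-0.125) + v(0.3125) + ...].
Sum ≈ 1.63497.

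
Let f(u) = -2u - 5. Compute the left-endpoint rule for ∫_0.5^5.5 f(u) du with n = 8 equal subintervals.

-51.875

Δu = (5.5 − 0.5)/8 = 0.625.
Left endpoints: 0.5, 1.125, 1.75, 2.375, 3, 3.625, 4.25, 4.875.
f(0.5) = -6, f(1.125) = -7.25, f(1.75) = -8.5, f(2.375) = -9.75, f(3) = -11, f(3.625) = -12.25, f(4.25) = -13.5, f(4.875) = -14.75.
Sum = Δu · [f(0.5) + f(1.125) + f(1.75) + ...].
Sum = -51.875.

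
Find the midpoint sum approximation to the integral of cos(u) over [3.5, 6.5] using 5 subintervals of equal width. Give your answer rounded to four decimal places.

Δu = (6.5 − 3.5)/5 = 0.6.
Midpoints: 3.8, 4.4, 5, 5.6, 6.2.
f(3.8) ≈ -0.7910, f(4.4) ≈ -0.3073, f(5) ≈ 0.2837, f(5.6) ≈ 0.7756, f(6.2) ≈ 0.9965.
Sum = Δu · [f(3.8) + f(4.4) + f(5) + f(5.6) + f(6.2)].
Sum ≈ 0.5745.

0.5745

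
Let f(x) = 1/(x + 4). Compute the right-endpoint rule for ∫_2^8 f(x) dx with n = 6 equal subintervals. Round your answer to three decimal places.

Δx = (8 − 2)/6 = 1.
Right endpoints: 3, 4, 5, 6, 7, 8.
f(3) = 1/7, f(4) = 0.125, f(5) = 1/9, f(6) = 0.1, f(7) = 1/11, f(8) = 1/12.
Sum = Δx · [f(3) + f(4) + f(5) + ...].
Sum ≈ 0.653.

0.653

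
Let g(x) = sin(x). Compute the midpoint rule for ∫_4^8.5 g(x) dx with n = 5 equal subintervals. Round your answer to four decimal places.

Δx = (8.5 − 4)/5 = 0.9.
Midpoints: 4.45, 5.35, 6.25, 7.15, 8.05.
g(4.45) ≈ -0.9658, g(5.35) ≈ -0.8035, g(6.25) ≈ -0.0332, g(7.15) ≈ 0.7623, g(8.05) ≈ 0.9808.
Sum = Δx · [g(4.45) + g(5.35) + g(6.25) + g(7.15) + g(8.05)].
Sum ≈ -0.0534.

-0.0534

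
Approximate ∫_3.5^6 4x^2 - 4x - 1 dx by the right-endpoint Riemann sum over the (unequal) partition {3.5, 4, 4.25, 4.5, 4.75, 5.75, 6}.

208.125

Subinterval widths: 0.5, 0.25, 0.25, 0.25, 1, 0.25.
Right endpoints: 4, 4.25, 4.5, 4.75, 5.75, 6.
f(4) = 47, f(4.25) = 54.25, f(4.5) = 62, f(4.75) = 70.25, f(5.75) = 108.25, f(6) = 119.
Sum = Σ Δx_i · f(x_i).
Sum = 208.125.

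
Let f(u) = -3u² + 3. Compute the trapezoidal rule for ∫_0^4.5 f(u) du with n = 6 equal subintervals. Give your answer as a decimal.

-78.890625

Δu = (4.5 − 0)/6 = 0.75.
f(0) = 3, f(0.75) = 1.3125, f(1.5) = -3.75, f(2.25) = -12.1875, f(3) = -24, f(3.75) = -39.1875, f(4.5) = -57.75.
T_6 = (Δu/2)·[f(u_0) + 2f(u_1) + ... + 2f(u_{5}) + f(u_6)].
Sum = -78.890625.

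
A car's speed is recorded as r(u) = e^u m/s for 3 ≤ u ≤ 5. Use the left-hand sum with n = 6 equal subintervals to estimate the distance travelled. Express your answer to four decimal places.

108.1257

Δu = (5 − 3)/6 = 1/3.
Left endpoints: 3, 10/3, 11/3, 4, 13/3, 14/3.
r(3) ≈ 20.0855, r(10/3) ≈ 28.0316, r(11/3) ≈ 39.1213, r(4) ≈ 54.5982, r(13/3) ≈ 76.1979, r(14/3) ≈ 106.3427.
Sum = Δu · [r(3) + r(10/3) + r(11/3) + ...].
Sum ≈ 108.1257.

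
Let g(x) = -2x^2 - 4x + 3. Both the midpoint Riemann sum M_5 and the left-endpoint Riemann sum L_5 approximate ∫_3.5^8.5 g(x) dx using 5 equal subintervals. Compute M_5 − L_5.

-67.5

M_5 = -485.
L_5 = -417.5.
M_5 − L_5 = -67.5.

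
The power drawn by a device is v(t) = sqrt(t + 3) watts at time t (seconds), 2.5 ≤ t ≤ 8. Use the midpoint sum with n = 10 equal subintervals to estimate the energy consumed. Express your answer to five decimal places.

15.72361

Δt = (8 − 2.5)/10 = 0.55.
Midpoints: 2.775, 3.325, 3.875, 4.425, 4.975, 5.525, 6.075, 6.625, 7.175, 7.725.
v(2.775) ≈ 2.40312, v(3.325) ≈ 2.51496, v(3.875) ≈ 2.62202, v(4.425) ≈ 2.72489, v(4.975) ≈ 2.82400, v(5.525) ≈ 2.91976, v(6.075) ≈ 3.01247, v(6.625) ≈ 3.10242, v(7.175) ≈ 3.18983, v(7.725) ≈ 3.27490.
Sum = Δt · [v(2.775) + v(3.325) + v(3.875) + ...].
Sum ≈ 15.72361.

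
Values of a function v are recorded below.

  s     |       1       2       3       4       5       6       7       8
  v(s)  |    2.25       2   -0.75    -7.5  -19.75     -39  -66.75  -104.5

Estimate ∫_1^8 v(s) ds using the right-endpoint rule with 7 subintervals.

-236.25

Δs = 1.
Sum = 1·[2 + (-0.75) + (-7.5) + (-19.75) + (-39) + (-66.75) + (-104.5)] = -236.25.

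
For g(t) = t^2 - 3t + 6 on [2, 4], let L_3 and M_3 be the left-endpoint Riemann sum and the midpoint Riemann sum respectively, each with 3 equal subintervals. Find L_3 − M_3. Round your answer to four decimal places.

-1.7778

L_3 ≈ 10.814815.
M_3 ≈ 12.592593.
L_3 − M_3 ≈ -1.7778.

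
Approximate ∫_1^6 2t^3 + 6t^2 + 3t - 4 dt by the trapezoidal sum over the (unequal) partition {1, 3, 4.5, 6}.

Subinterval widths: 2, 1.5, 1.5.
f(1) = 7, f(3) = 113, f(4.5) = 313.25, f(6) = 662.
On each subinterval the trapezoid contributes (Δt_i/2)·[f(t_{i-1}) + f(t_i)].
Sum = 1171.125.

1171.125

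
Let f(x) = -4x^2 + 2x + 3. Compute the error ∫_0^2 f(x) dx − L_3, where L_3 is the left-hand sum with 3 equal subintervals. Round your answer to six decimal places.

-3.407407

Exact integral: ∫_0^2 f(x) dx ≈ -0.66666667.
L_3 ≈ 2.74074074.
Error ≈ -0.66666667 − 2.74074074 ≈ -3.407407.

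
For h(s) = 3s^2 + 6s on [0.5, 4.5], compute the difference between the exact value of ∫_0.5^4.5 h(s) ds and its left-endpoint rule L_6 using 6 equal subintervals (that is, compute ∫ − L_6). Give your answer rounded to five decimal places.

27.11111

Exact integral: ∫_0.5^4.5 h(s) ds = 151.
L_6 ≈ 123.8888889.
Error ≈ 151 − 123.8888889 ≈ 27.11111.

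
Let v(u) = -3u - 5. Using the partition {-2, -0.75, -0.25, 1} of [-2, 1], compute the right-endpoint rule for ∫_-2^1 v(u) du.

Subinterval widths: 1.25, 0.5, 1.25.
Right endpoints: -0.75, -0.25, 1.
v(-0.75) = -2.75, v(-0.25) = -4.25, v(1) = -8.
Sum = Σ Δu_i · v(u_i).
Sum = -15.5625.

-15.5625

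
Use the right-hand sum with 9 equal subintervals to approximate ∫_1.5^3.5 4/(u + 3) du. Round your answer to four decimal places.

Δu = (3.5 − 1.5)/9 = 2/9.
Right endpoints: 31/18, 35/18, 13/6, 43/18, 47/18, 17/6, 55/18, 59/18, 3.5.
f(31/18) = 72/85, f(35/18) = 72/89, f(13/6) = 24/31, f(43/18) = 72/97, f(47/18) = 72/101, f(17/6) = 24/35, f(55/18) = 72/109, f(59/18) = 72/113, f(3.5) = 8/13.
Sum = Δu · [f(31/18) + f(35/18) + f(13/6) + ...].
Sum ≈ 1.4409.

1.4409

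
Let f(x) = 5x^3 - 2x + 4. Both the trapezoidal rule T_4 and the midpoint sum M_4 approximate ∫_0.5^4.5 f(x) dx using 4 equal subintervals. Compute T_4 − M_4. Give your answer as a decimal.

37.5

T_4 = 533.5.
M_4 = 496.
T_4 − M_4 = 37.5.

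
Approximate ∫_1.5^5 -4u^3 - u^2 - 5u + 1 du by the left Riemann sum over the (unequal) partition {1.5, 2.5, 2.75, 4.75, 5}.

-367.8125

Subinterval widths: 1, 0.25, 2, 0.25.
Left endpoints: 1.5, 2.5, 2.75, 4.75.
f(1.5) = -22.25, f(2.5) = -80.25, f(2.75) = -103.5, f(4.75) = -474.
Sum = Σ Δu_i · f(u_i).
Sum = -367.8125.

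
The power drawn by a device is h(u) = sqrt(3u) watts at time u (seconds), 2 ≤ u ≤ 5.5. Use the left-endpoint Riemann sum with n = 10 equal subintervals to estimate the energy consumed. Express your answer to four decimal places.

Δu = (5.5 − 2)/10 = 0.35.
Left endpoints: 2, 2.35, 2.7, 3.05, 3.4, 3.75, 4.1, 4.45, 4.8, 5.15.
h(2) ≈ 2.4495, h(2.35) ≈ 2.6552, h(2.7) ≈ 2.8460, h(3.05) ≈ 3.0249, h(3.4) ≈ 3.1937, h(3.75) ≈ 3.3541, h(4.1) ≈ 3.5071, h(4.45) ≈ 3.6538, h(4.8) ≈ 3.7947, h(5.15) ≈ 3.9306.
Sum = Δu · [h(2) + h(2.35) + h(2.7) + ...].
Sum ≈ 11.3434.

11.3434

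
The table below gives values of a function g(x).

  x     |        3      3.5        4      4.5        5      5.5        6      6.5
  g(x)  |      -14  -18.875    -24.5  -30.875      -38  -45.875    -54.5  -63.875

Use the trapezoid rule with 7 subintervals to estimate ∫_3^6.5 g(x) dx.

Δx = 0.5.
T_7 = (0.5/2)·[(-14) + 2·(-18.875) + 2·(-24.5) + 2·(-30.875) + 2·(-38) + 2·(-45.875) + 2·(-54.5) + (-63.875)] = -125.78125.

-125.78125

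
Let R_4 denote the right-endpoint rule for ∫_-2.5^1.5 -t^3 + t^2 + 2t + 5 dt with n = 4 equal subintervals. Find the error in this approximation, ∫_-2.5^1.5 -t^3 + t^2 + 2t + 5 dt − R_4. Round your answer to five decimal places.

Exact integral: ∫_-2.5^1.5 f(t) dt ≈ 30.8333333.
R_4 = 25.
Error ≈ 30.8333333 − 25 ≈ 5.83333.

5.83333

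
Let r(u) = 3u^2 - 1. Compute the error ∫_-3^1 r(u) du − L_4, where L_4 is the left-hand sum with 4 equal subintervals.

Exact integral: ∫_-3^1 r(u) du = 24.
L_4 = 38.
Error = 24 − 38 = -14.

-14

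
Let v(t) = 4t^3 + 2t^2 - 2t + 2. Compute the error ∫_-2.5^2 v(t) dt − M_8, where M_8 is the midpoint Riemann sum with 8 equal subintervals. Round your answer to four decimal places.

Exact integral: ∫_-2.5^2 v(t) dt = 3.9375.
M_8 ≈ 4.056152.
Error ≈ 3.9375 − 4.056152 ≈ -0.1187.

-0.1187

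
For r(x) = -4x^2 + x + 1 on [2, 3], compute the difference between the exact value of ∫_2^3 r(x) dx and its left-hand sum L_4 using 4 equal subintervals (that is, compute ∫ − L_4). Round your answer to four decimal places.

-2.3333

Exact integral: ∫_2^3 r(x) dx ≈ -21.833333.
L_4 = -19.5.
Error ≈ -21.833333 − (-19.5) ≈ -2.3333.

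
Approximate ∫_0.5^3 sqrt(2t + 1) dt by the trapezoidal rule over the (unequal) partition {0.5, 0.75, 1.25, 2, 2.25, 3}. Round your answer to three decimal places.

Subinterval widths: 0.25, 0.5, 0.75, 0.25, 0.75.
f(0.5) ≈ 1.414, f(0.75) ≈ 1.581, f(1.25) ≈ 1.871, f(2) ≈ 2.236, f(2.25) ≈ 2.345, f(3) ≈ 2.646.
On each subinterval the trapezoid contributes (Δt_i/2)·[f(t_{i-1}) + f(t_i)].
Sum ≈ 5.222.

5.222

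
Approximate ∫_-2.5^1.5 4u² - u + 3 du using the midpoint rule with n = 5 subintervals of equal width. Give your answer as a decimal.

Δu = (1.5 − (-2.5))/5 = 0.8.
Midpoints: -2.1, -1.3, -0.5, 0.3, 1.1.
f(-2.1) = 22.74, f(-1.3) = 11.06, f(-0.5) = 4.5, f(0.3) = 3.06, f(1.1) = 6.74.
Sum = Δu · [f(-2.1) + f(-1.3) + f(-0.5) + f(0.3) + f(1.1)].
Sum = 38.48.

38.48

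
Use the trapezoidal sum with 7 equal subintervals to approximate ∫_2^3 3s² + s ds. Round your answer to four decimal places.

Δs = (3 − 2)/7 = 1/7.
f(2) = 14, f(15/7) = 780/49, f(16/7) = 880/49, f(17/7) = 986/49, f(18/7) = 1098/49, f(19/7) = 1216/49, f(20/7) = 1340/49, f(3) = 30.
T_7 = (Δs/2)·[f(s_0) + 2f(s_1) + ... + 2f(s_{6}) + f(s_7)].
Sum ≈ 21.5102.

21.5102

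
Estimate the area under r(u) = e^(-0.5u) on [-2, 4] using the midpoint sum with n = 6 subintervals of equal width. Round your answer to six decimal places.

5.112472

Δu = (4 − (-2))/6 = 1.
Midpoints: -1.5, -0.5, 0.5, 1.5, 2.5, 3.5.
r(-1.5) ≈ 2.117000, r(-0.5) ≈ 1.284025, r(0.5) ≈ 0.778801, r(1.5) ≈ 0.472367, r(2.5) ≈ 0.286505, r(3.5) ≈ 0.173774.
Sum = Δu · [r(-1.5) + r(-0.5) + r(0.5) + ...].
Sum ≈ 5.112472.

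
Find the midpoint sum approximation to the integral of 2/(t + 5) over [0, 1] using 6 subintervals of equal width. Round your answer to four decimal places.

Δt = (1 − 0)/6 = 1/6.
Midpoints: 1/12, 0.25, 5/12, 7/12, 0.75, 11/12.
f(1/12) = 24/61, f(0.25) = 8/21, f(5/12) = 24/65, f(7/12) = 24/67, f(0.75) = 8/23, f(11/12) = 24/71.
Sum = Δt · [f(1/12) + f(0.25) + f(5/12) + ...].
Sum ≈ 0.3646.

0.3646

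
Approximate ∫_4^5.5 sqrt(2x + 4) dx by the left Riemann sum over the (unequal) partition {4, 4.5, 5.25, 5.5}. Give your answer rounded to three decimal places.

5.388

Subinterval widths: 0.5, 0.75, 0.25.
Left endpoints: 4, 4.5, 5.25.
f(4) ≈ 3.464, f(4.5) ≈ 3.606, f(5.25) ≈ 3.808.
Sum = Σ Δx_i · f(x_i).
Sum ≈ 5.388.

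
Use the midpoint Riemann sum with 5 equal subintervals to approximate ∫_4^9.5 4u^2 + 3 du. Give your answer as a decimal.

Δu = (9.5 − 4)/5 = 1.1.
Midpoints: 4.55, 5.65, 6.75, 7.85, 8.95.
f(4.55) = 85.81, f(5.65) = 130.69, f(6.75) = 185.25, f(7.85) = 249.49, f(8.95) = 323.41.
Sum = Δu · [f(4.55) + f(5.65) + f(6.75) + f(7.85) + f(8.95)].
Sum = 1072.115.

1072.115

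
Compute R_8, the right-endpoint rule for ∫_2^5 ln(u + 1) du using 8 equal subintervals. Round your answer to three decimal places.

Δu = (5 − 2)/8 = 0.375.
Right endpoints: 2.375, 2.75, 3.125, 3.5, 3.875, 4.25, 4.625, 5.
f(2.375) ≈ 1.216, f(2.75) ≈ 1.322, f(3.125) ≈ 1.417, f(3.5) ≈ 1.504, f(3.875) ≈ 1.584, f(4.25) ≈ 1.658, f(4.625) ≈ 1.727, f(5) ≈ 1.792.
Sum = Δu · [f(2.375) + f(2.75) + f(3.125) + ...].
Sum ≈ 4.583.

4.583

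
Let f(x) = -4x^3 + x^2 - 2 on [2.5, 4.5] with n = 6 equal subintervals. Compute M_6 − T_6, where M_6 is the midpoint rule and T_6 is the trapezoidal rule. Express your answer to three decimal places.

M_6 ≈ -349.07407.
T_6 ≈ -351.35185.
M_6 − T_6 ≈ 2.278.

2.278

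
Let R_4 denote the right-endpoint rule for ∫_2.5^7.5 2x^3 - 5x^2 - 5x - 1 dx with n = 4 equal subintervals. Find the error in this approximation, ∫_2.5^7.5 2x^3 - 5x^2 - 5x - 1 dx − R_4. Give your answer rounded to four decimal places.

Exact integral: ∫_2.5^7.5 f(x) dx ≈ 755.416667.
R_4 = 1123.90625.
Error ≈ 755.416667 − 1123.90625 ≈ -368.4896.

-368.4896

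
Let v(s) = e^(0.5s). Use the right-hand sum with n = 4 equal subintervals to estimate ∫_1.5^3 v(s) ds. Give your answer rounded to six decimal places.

5.186605

Δs = (3 − 1.5)/4 = 0.375.
Right endpoints: 1.875, 2.25, 2.625, 3.
v(1.875) ≈ 2.553589, v(2.25) ≈ 3.080217, v(2.625) ≈ 3.715451, v(3) ≈ 4.481689.
Sum = Δs · [v(1.875) + v(2.25) + v(2.625) + v(3)].
Sum ≈ 5.186605.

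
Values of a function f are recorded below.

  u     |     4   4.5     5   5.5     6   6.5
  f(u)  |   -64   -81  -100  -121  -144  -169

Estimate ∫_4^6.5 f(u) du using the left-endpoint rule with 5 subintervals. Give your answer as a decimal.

Δu = 0.5.
Sum = 0.5·[(-64) + (-81) + (-100) + (-121) + (-144)] = -255.

-255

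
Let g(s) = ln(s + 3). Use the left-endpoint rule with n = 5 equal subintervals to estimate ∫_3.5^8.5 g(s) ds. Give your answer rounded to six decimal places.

Δs = (8.5 − 3.5)/5 = 1.
Left endpoints: 3.5, 4.5, 5.5, 6.5, 7.5.
g(3.5) ≈ 1.871802, g(4.5) ≈ 2.014903, g(5.5) ≈ 2.140066, g(6.5) ≈ 2.251292, g(7.5) ≈ 2.351375.
Sum = Δs · [g(3.5) + g(4.5) + g(5.5) + g(6.5) + g(7.5)].
Sum ≈ 10.629438.

10.629438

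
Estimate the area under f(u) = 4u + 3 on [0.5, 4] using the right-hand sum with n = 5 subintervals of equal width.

46.9

Δu = (4 − 0.5)/5 = 0.7.
Right endpoints: 1.2, 1.9, 2.6, 3.3, 4.
f(1.2) = 7.8, f(1.9) = 10.6, f(2.6) = 13.4, f(3.3) = 16.2, f(4) = 19.
Sum = Δu · [f(1.2) + f(1.9) + f(2.6) + f(3.3) + f(4)].
Sum = 46.9.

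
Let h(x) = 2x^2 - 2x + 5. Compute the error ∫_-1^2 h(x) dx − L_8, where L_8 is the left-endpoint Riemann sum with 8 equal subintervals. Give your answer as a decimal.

Exact integral: ∫_-1^2 h(x) dx = 18.
L_8 = 18.140625.
Error = 18 − 18.140625 = -0.140625.

-0.140625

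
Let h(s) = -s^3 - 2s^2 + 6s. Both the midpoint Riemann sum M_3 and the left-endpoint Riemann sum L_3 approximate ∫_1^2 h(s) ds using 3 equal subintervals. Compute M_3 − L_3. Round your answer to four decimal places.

M_3 ≈ 0.643519.
L_3 ≈ 1.629630.
M_3 − L_3 ≈ -0.9861.

-0.9861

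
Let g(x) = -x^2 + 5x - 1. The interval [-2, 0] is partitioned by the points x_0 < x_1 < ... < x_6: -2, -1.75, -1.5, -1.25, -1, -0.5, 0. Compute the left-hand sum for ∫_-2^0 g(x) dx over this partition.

Subinterval widths: 0.25, 0.25, 0.25, 0.25, 0.5, 0.5.
Left endpoints: -2, -1.75, -1.5, -1.25, -1, -0.5.
g(-2) = -15, g(-1.75) = -12.8125, g(-1.5) = -10.75, g(-1.25) = -8.8125, g(-1) = -7, g(-0.5) = -3.75.
Sum = Σ Δx_i · g(x_i).
Sum = -17.21875.

-17.21875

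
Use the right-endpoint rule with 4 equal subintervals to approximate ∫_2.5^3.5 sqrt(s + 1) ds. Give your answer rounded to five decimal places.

2.02984

Δs = (3.5 − 2.5)/4 = 0.25.
Right endpoints: 2.75, 3, 3.25, 3.5.
f(2.75) ≈ 1.93649, f(3) ≈ 2.00000, f(3.25) ≈ 2.06155, f(3.5) ≈ 2.12132.
Sum = Δs · [f(2.75) + f(3) + f(3.25) + f(3.5)].
Sum ≈ 2.02984.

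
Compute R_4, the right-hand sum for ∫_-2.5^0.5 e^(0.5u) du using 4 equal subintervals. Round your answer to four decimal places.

2.3924

Δu = (0.5 − (-2.5))/4 = 0.75.
Right endpoints: -1.75, -1, -0.25, 0.5.
f(-1.75) ≈ 0.4169, f(-1) ≈ 0.6065, f(-0.25) ≈ 0.8825, f(0.5) ≈ 1.2840.
Sum = Δu · [f(-1.75) + f(-1) + f(-0.25) + f(0.5)].
Sum ≈ 2.3924.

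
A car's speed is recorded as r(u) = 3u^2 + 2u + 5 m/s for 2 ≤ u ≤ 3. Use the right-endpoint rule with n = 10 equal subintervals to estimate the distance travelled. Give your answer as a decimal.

Δu = (3 − 2)/10 = 0.1.
Right endpoints: 2.1, 2.2, 2.3, 2.4, 2.5, 2.6, 2.7, 2.8, 2.9, 3.
r(2.1) = 22.43, r(2.2) = 23.92, r(2.3) = 25.47, r(2.4) = 27.08, r(2.5) = 28.75, r(2.6) = 30.48, r(2.7) = 32.27, r(2.8) = 34.12, r(2.9) = 36.03, r(3) = 38.
Sum = Δu · [r(2.1) + r(2.2) + r(2.3) + ...].
Sum = 29.855.

29.855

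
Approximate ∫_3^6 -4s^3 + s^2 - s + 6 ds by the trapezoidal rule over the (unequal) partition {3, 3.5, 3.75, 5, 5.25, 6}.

-1170

Subinterval widths: 0.5, 0.25, 1.25, 0.25, 0.75.
f(3) = -96, f(3.5) = -156.75, f(3.75) = -194.625, f(5) = -474, f(5.25) = -550.5, f(6) = -828.
On each subinterval the trapezoid contributes (Δs_i/2)·[f(s_{i-1}) + f(s_i)].
Sum = -1170.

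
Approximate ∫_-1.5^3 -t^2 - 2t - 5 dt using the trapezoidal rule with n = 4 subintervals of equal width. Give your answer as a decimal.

Δt = (3 − (-1.5))/4 = 1.125.
f(-1.5) = -4.25, f(-0.375) = -4.390625, f(0.75) = -7.0625, f(1.875) = -12.265625, f(3) = -20.
T_4 = (Δt/2)·[f(t_0) + 2f(t_1) + 2f(t_2) + 2f(t_3) + f(t_4)].
Sum = -40.32421875.

-40.32421875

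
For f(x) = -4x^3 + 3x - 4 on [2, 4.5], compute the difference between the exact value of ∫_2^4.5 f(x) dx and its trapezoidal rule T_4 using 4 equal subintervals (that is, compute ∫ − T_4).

6.34765625

Exact integral: ∫_2^4.5 f(x) dx = -379.6875.
T_4 = -386.03515625.
Error = -379.6875 − (-386.03515625) = 6.34765625.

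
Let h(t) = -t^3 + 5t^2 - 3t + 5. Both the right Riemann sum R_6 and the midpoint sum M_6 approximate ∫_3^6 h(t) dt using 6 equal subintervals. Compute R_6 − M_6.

-17.34375

R_6 = -31.0625.
M_6 = -13.71875.
R_6 − M_6 = -17.34375.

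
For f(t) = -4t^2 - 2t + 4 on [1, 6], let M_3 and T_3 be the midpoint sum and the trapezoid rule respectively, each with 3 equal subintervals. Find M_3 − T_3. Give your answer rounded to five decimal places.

M_3 ≈ -297.0370370.
T_3 ≈ -310.9259259.
M_3 − T_3 ≈ 13.88889.

13.88889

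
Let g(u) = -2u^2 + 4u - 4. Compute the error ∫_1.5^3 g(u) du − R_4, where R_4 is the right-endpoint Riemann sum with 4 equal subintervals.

Exact integral: ∫_1.5^3 g(u) du = -8.25.
R_4 = -9.7265625.
Error = -8.25 − (-9.7265625) = 1.4765625.

1.4765625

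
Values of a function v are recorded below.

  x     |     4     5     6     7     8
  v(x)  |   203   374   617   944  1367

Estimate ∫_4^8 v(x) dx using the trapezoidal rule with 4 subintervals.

Δx = 1.
T_4 = (1/2)·[203 + 2·374 + 2·617 + 2·944 + 1367] = 2720.

2720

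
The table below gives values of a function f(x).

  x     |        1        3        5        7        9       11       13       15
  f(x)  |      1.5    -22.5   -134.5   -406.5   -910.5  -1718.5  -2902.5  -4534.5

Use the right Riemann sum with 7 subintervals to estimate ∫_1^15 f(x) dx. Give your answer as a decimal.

-21259

Δx = 2.
Sum = 2·[(-22.5) + (-134.5) + (-406.5) + (-910.5) + (-1718.5) + (-2902.5) + (-4534.5)] = -21259.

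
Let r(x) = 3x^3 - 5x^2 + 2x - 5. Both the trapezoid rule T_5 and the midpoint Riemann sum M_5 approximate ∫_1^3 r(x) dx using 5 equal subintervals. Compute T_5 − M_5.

1.04

T_5 = 15.36.
M_5 = 14.32.
T_5 − M_5 = 1.04.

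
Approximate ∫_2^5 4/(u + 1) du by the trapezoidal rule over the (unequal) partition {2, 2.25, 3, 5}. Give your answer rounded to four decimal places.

2.8237

Subinterval widths: 0.25, 0.75, 2.
f(2) = 4/3, f(2.25) = 16/13, f(3) = 1, f(5) = 2/3.
On each subinterval the trapezoid contributes (Δu_i/2)·[f(u_{i-1}) + f(u_i)].
Sum ≈ 2.8237.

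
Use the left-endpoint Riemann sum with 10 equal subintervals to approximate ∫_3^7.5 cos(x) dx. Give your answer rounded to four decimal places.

0.4826

Δx = (7.5 − 3)/10 = 0.45.
Left endpoints: 3, 3.45, 3.9, 4.35, 4.8, 5.25, 5.7, 6.15, 6.6, 7.05.
f(3) ≈ -0.9900, f(3.45) ≈ -0.9528, f(3.9) ≈ -0.7259, f(4.35) ≈ -0.3545, f(4.8) ≈ 0.0875, f(5.25) ≈ 0.5121, f(5.7) ≈ 0.8347, f(6.15) ≈ 0.9911, f(6.6) ≈ 0.9502, f(7.05) ≈ 0.7201.
Sum = Δx · [f(3) + f(3.45) + f(3.9) + ...].
Sum ≈ 0.4826.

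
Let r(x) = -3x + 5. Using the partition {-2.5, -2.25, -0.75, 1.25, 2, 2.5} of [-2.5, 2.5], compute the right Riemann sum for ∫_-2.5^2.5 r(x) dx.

14.3125

Subinterval widths: 0.25, 1.5, 2, 0.75, 0.5.
Right endpoints: -2.25, -0.75, 1.25, 2, 2.5.
r(-2.25) = 11.75, r(-0.75) = 7.25, r(1.25) = 1.25, r(2) = -1, r(2.5) = -2.5.
Sum = Σ Δx_i · r(x_i).
Sum = 14.3125.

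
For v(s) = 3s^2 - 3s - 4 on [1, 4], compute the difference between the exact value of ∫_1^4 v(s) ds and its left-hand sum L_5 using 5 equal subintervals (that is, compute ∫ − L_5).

Exact integral: ∫_1^4 v(s) ds = 28.5.
L_5 = 18.24.
Error = 28.5 − 18.24 = 10.26.

10.26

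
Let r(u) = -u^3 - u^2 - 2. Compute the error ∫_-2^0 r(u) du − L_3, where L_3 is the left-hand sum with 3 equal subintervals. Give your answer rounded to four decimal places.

Exact integral: ∫_-2^0 r(u) du ≈ -2.666667.
L_3 ≈ -1.037037.
Error ≈ -2.666667 − (-1.037037) ≈ -1.6296.

-1.6296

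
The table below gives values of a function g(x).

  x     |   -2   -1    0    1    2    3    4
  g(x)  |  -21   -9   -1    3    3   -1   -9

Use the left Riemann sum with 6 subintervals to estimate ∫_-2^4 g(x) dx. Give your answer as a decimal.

Δx = 1.
Sum = 1·[(-21) + (-9) + (-1) + 3 + 3 + (-1)] = -26.

-26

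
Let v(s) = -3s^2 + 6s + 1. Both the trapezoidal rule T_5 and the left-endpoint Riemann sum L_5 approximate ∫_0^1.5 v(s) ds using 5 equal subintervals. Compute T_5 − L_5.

T_5 = 4.8075.
L_5 = 4.47.
T_5 − L_5 = 0.3375.

0.3375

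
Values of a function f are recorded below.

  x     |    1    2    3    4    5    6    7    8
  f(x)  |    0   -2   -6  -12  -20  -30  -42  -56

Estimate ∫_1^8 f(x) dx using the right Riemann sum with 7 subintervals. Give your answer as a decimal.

-168

Δx = 1.
Sum = 1·[(-2) + (-6) + (-12) + (-20) + (-30) + (-42) + (-56)] = -168.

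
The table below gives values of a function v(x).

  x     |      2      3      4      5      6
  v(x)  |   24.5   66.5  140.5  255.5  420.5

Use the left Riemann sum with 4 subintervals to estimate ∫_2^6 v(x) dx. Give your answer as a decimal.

Δx = 1.
Sum = 1·[24.5 + 66.5 + 140.5 + 255.5] = 487.

487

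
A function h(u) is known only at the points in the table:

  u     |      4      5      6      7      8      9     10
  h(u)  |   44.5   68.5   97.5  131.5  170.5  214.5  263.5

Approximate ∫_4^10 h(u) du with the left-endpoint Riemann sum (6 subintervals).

Δu = 1.
Sum = 1·[44.5 + 68.5 + 97.5 + 131.5 + 170.5 + 214.5] = 727.

727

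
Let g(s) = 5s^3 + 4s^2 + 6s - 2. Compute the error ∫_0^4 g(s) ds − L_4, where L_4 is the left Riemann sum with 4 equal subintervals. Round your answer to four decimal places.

181.3333

Exact integral: ∫_0^4 g(s) ds ≈ 445.333333.
L_4 = 264.
Error ≈ 445.333333 − 264 ≈ 181.3333.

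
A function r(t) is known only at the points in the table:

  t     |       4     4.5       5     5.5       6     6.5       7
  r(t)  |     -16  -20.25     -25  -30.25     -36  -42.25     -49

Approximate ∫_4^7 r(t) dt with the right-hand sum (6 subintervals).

Δt = 0.5.
Sum = 0.5·[(-20.25) + (-25) + (-30.25) + (-36) + (-42.25) + (-49)] = -101.375.

-101.375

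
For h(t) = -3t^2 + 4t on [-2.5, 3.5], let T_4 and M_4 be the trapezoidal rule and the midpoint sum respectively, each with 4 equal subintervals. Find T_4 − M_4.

T_4 = -53.25.
M_4 = -43.125.
T_4 − M_4 = -10.125.

-10.125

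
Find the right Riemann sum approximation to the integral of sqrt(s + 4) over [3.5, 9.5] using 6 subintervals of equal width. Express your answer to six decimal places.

Δs = (9.5 − 3.5)/6 = 1.
Right endpoints: 4.5, 5.5, 6.5, 7.5, 8.5, 9.5.
f(4.5) ≈ 2.915476, f(5.5) ≈ 3.082207, f(6.5) ≈ 3.240370, f(7.5) ≈ 3.391165, f(8.5) ≈ 3.535534, f(9.5) ≈ 3.674235.
Sum = Δs · [f(4.5) + f(5.5) + f(6.5) + ...].
Sum ≈ 19.838987.

19.838987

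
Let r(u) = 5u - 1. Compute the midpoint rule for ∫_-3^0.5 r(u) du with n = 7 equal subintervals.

-25.375

Δu = (0.5 − (-3))/7 = 0.5.
Midpoints: -2.75, -2.25, -1.75, -1.25, -0.75, -0.25, 0.25.
r(-2.75) = -14.75, r(-2.25) = -12.25, r(-1.75) = -9.75, r(-1.25) = -7.25, r(-0.75) = -4.75, r(-0.25) = -2.25, r(0.25) = 0.25.
Sum = Δu · [r(-2.75) + r(-2.25) + r(-1.75) + ...].
Sum = -25.375.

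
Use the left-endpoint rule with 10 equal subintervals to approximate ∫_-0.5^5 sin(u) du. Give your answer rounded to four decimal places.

Δu = (5 − (-0.5))/10 = 0.55.
Left endpoints: -0.5, 0.05, 0.6, 1.15, 1.7, 2.25, 2.8, 3.35, 3.9, 4.45.
f(-0.5) ≈ -0.4794, f(0.05) ≈ 0.0500, f(0.6) ≈ 0.5646, f(1.15) ≈ 0.9128, f(1.7) ≈ 0.9917, f(2.25) ≈ 0.7781, f(2.8) ≈ 0.3350, f(3.35) ≈ -0.2069, f(3.9) ≈ -0.6878, f(4.45) ≈ -0.9658.
Sum = Δu · [f(-0.5) + f(0.05) + f(0.6) + ...].
Sum ≈ 0.7107.

0.7107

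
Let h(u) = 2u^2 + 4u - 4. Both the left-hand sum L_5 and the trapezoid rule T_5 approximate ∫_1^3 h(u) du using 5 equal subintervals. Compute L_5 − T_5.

-4.8

L_5 = 20.64.
T_5 = 25.44.
L_5 − T_5 = -4.8.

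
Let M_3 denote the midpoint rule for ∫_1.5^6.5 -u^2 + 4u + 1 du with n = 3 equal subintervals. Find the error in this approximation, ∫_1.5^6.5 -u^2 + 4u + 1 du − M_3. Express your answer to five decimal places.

Exact integral: ∫_1.5^6.5 f(u) du ≈ -5.4166667.
M_3 ≈ -4.2592593.
Error ≈ -5.4166667 − (-4.2592593) ≈ -1.15741.

-1.15741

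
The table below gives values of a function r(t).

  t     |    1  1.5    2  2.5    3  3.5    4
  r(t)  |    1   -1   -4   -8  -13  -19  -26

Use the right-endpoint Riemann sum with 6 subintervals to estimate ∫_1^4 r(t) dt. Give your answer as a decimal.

-35.5

Δt = 0.5.
Sum = 0.5·[(-1) + (-4) + (-8) + (-13) + (-19) + (-26)] = -35.5.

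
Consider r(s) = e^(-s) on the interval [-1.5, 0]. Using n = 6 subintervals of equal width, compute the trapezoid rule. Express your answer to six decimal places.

3.499804

Δs = (0 − (-1.5))/6 = 0.25.
r(-1.5) ≈ 4.481689, r(-1.25) ≈ 3.490343, r(-1) ≈ 2.718282, r(-0.75) ≈ 2.117000, r(-0.5) ≈ 1.648721, r(-0.25) ≈ 1.284025, r(0) ≈ 1.000000.
T_6 = (Δs/2)·[r(s_0) + 2r(s_1) + ... + 2r(s_{5}) + r(s_6)].
Sum ≈ 3.499804.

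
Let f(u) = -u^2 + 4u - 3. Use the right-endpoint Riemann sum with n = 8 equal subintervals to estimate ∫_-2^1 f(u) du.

Δu = (1 − (-2))/8 = 0.375.
Right endpoints: -1.625, -1.25, -0.875, -0.5, -0.125, 0.25, 0.625, 1.
f(-1.625) = -12.140625, f(-1.25) = -9.5625, f(-0.875) = -7.265625, f(-0.5) = -5.25, f(-0.125) = -3.515625, f(0.25) = -2.0625, f(0.625) = -0.890625, f(1) = 0.
Sum = Δu · [f(-1.625) + f(-1.25) + f(-0.875) + ...].
Sum = -15.2578125.

-15.2578125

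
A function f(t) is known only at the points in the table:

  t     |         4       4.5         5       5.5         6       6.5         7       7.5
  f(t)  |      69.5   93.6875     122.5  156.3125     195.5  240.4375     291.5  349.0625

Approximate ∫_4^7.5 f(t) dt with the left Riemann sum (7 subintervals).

Δt = 0.5.
Sum = 0.5·[69.5 + 93.6875 + 122.5 + 156.3125 + 195.5 + 240.4375 + 291.5] = 584.71875.

584.71875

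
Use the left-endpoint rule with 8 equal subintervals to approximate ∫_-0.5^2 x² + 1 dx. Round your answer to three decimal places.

4.663

Δx = (2 − (-0.5))/8 = 0.3125.
Left endpoints: -0.5, -0.1875, 0.125, 0.4375, 0.75, 1.0625, 1.375, 1.6875.
f(-0.5) = 1.25, f(-0.1875) = 1.03515625, f(0.125) = 1.015625, f(0.4375) = 1.19140625, f(0.75) = 1.5625, f(1.0625) = 2.12890625, f(1.375) = 2.890625, f(1.6875) = 3.84765625.
Sum = Δx · [f(-0.5) + f(-0.1875) + f(0.125) + ...].
Sum ≈ 4.663.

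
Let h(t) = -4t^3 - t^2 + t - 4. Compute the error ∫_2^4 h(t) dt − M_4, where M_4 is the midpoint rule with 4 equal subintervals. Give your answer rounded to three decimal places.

-1.542

Exact integral: ∫_2^4 h(t) dt ≈ -260.66667.
M_4 = -259.125.
Error ≈ -260.66667 − (-259.125) ≈ -1.542.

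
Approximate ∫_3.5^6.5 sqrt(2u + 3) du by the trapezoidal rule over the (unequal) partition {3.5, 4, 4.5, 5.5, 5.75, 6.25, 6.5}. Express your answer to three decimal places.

10.790

Subinterval widths: 0.5, 0.5, 1, 0.25, 0.5, 0.25.
f(3.5) ≈ 3.162, f(4) ≈ 3.317, f(4.5) ≈ 3.464, f(5.5) ≈ 3.742, f(5.75) ≈ 3.808, f(6.25) ≈ 3.937, f(6.5) ≈ 4.000.
On each subinterval the trapezoid contributes (Δu_i/2)·[f(u_{i-1}) + f(u_i)].
Sum ≈ 10.790.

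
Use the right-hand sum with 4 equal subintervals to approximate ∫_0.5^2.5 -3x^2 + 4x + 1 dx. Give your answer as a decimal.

-4.25

Δx = (2.5 − 0.5)/4 = 0.5.
Right endpoints: 1, 1.5, 2, 2.5.
f(1) = 2, f(1.5) = 0.25, f(2) = -3, f(2.5) = -7.75.
Sum = Δx · [f(1) + f(1.5) + f(2) + f(2.5)].
Sum = -4.25.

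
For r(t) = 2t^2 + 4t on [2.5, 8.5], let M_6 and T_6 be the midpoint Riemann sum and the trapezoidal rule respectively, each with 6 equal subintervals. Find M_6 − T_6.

-3

M_6 = 530.
T_6 = 533.
M_6 − T_6 = -3.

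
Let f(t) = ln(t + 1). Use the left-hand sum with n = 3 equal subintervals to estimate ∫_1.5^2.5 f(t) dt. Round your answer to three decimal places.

1.037

Δt = (2.5 − 1.5)/3 = 1/3.
Left endpoints: 1.5, 11/6, 13/6.
f(1.5) ≈ 0.916, f(11/6) ≈ 1.041, f(13/6) ≈ 1.153.
Sum = Δt · [f(1.5) + f(11/6) + f(13/6)].
Sum ≈ 1.037.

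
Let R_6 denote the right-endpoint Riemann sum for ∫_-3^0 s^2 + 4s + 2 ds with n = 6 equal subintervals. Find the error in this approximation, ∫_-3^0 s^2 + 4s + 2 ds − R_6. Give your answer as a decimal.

-0.875

Exact integral: ∫_-3^0 f(s) ds = -3.
R_6 = -2.125.
Error = -3 − (-2.125) = -0.875.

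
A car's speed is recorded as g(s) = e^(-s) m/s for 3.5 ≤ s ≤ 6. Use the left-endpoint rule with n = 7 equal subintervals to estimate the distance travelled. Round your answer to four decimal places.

0.0330

Δs = (6 − 3.5)/7 = 5/14.
Left endpoints: 3.5, 27/7, 59/14, 32/7, 69/14, 37/7, 79/14.
g(3.5) ≈ 0.0302, g(27/7) ≈ 0.0211, g(59/14) ≈ 0.0148, g(32/7) ≈ 0.0103, g(69/14) ≈ 0.0072, g(37/7) ≈ 0.0051, g(79/14) ≈ 0.0035.
Sum = Δs · [g(3.5) + g(27/7) + g(59/14) + ...].
Sum ≈ 0.0330.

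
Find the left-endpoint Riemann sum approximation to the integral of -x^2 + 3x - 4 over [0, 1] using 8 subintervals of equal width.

-2.9609375

Δx = (1 − 0)/8 = 0.125.
Left endpoints: 0, 0.125, 0.25, 0.375, 0.5, 0.625, 0.75, 0.875.
f(0) = -4, f(0.125) = -3.640625, f(0.25) = -3.3125, f(0.375) = -3.015625, f(0.5) = -2.75, f(0.625) = -2.515625, f(0.75) = -2.3125, f(0.875) = -2.140625.
Sum = Δx · [f(0) + f(0.125) + f(0.25) + ...].
Sum = -2.9609375.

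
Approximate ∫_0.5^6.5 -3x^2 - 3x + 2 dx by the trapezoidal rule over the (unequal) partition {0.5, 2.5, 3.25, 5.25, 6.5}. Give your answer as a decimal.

-334.6875

Subinterval widths: 2, 0.75, 2, 1.25.
f(0.5) = -0.25, f(2.5) = -24.25, f(3.25) = -39.4375, f(5.25) = -96.4375, f(6.5) = -144.25.
On each subinterval the trapezoid contributes (Δx_i/2)·[f(x_{i-1}) + f(x_i)].
Sum = -334.6875.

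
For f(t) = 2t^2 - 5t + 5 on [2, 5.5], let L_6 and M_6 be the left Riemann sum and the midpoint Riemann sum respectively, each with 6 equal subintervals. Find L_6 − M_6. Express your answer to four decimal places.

-9.6128

L_6 ≈ 47.646991.
M_6 ≈ 57.259838.
L_6 − M_6 ≈ -9.6128.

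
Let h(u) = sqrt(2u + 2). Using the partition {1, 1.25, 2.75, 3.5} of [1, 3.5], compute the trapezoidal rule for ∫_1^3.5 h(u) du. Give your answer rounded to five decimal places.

6.31209

Subinterval widths: 0.25, 1.5, 0.75.
h(1) ≈ 2.00000, h(1.25) ≈ 2.12132, h(2.75) ≈ 2.73861, h(3.5) ≈ 3.00000.
On each subinterval the trapezoid contributes (Δu_i/2)·[h(u_{i-1}) + h(u_i)].
Sum ≈ 6.31209.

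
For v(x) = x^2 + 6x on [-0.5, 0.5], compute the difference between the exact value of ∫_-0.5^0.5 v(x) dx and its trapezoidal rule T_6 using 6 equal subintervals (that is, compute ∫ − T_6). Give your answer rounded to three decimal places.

-0.005

Exact integral: ∫_-0.5^0.5 v(x) dx ≈ 0.08333.
T_6 ≈ 0.08796.
Error ≈ 0.08333 − 0.08796 ≈ -0.005.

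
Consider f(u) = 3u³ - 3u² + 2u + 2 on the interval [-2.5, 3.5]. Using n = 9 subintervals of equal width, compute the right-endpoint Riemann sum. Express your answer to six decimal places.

Δu = (3.5 − (-2.5))/9 = 2/3.
Right endpoints: -11/6, -7/6, -0.5, 1/6, 5/6, 1.5, 13/6, 17/6, 3.5.
f(-11/6) = -2177/72, f(-7/6) = -661/72, f(-0.5) = -0.125, f(1/6) = 163/72, f(5/6) = 239/72, f(1.5) = 8.375, f(13/6) = 1639/72, f(17/6) = 3731/72, f(3.5) = 100.875.
Sum = Δu · [f(-11/6) + f(-7/6) + f(-0.5) + ...].
Sum ≈ 99.916667.

99.916667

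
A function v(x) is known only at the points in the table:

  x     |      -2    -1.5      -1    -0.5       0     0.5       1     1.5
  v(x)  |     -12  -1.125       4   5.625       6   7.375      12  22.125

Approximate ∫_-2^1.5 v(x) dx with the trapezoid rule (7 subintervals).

19.46875

Δx = 0.5.
T_7 = (0.5/2)·[(-12) + 2·(-1.125) + 2·4 + 2·5.625 + 2·6 + 2·7.375 + 2·12 + 22.125] = 19.46875.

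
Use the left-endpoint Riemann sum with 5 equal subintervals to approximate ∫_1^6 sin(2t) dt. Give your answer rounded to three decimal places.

0.318

Δt = (6 − 1)/5 = 1.
Left endpoints: 1, 2, 3, 4, 5.
f(1) ≈ 0.909, f(2) ≈ -0.757, f(3) ≈ -0.279, f(4) ≈ 0.989, f(5) ≈ -0.544.
Sum = Δt · [f(1) + f(2) + f(3) + f(4) + f(5)].
Sum ≈ 0.318.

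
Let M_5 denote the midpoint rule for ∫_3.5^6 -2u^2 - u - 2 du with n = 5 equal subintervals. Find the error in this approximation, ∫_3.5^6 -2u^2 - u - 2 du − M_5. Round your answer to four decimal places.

-0.1042

Exact integral: ∫_3.5^6 f(u) du ≈ -132.291667.
M_5 = -132.1875.
Error ≈ -132.291667 − (-132.1875) ≈ -0.1042.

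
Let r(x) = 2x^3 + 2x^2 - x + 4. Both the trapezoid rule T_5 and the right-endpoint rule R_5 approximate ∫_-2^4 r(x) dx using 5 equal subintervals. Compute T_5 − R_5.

-97.2

T_5 = 197.52.
R_5 = 294.72.
T_5 − R_5 = -97.2.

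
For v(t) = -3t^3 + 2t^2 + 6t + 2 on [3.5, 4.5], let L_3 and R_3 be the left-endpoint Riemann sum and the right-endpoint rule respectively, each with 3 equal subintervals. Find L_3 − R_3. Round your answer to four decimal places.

L_3 ≈ -117.004630.
R_3 ≈ -157.921296.
L_3 − R_3 ≈ 40.9167.

40.9167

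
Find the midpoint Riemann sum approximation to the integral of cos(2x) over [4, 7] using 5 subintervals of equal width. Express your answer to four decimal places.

0.0007

Δx = (7 − 4)/5 = 0.6.
Midpoints: 4.3, 4.9, 5.5, 6.1, 6.7.
f(4.3) ≈ -0.6787, f(4.9) ≈ -0.9304, f(5.5) ≈ 0.0044, f(6.1) ≈ 0.9336, f(6.7) ≈ 0.6722.
Sum = Δx · [f(4.3) + f(4.9) + f(5.5) + f(6.1) + f(6.7)].
Sum ≈ 0.0007.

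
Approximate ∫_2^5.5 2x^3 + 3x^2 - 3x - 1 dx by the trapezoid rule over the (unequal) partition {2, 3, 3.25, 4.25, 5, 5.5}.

Subinterval widths: 1, 0.25, 1, 0.75, 0.5.
f(2) = 21, f(3) = 71, f(3.25) = 89.59375, f(4.25) = 193.96875, f(5) = 309, f(5.5) = 406.
On each subinterval the trapezoid contributes (Δx_i/2)·[f(x_{i-1}) + f(x_i)].
Sum = 575.21875.

575.21875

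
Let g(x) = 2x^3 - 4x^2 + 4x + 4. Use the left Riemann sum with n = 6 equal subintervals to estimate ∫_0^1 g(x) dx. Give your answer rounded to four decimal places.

Δx = (1 − 0)/6 = 1/6.
Left endpoints: 0, 1/6, 1/3, 0.5, 2/3, 5/6.
g(0) = 4, g(1/6) = 493/108, g(1/3) = 134/27, g(0.5) = 5.25, g(2/3) = 148/27, g(5/6) = 617/108.
Sum = Δx · [g(0) + g(1/6) + g(1/3) + ...].
Sum ≈ 4.9954.

4.9954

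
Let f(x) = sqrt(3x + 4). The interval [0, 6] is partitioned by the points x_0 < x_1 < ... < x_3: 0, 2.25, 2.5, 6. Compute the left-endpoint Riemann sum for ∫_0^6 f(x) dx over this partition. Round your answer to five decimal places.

Subinterval widths: 2.25, 0.25, 3.5.
Left endpoints: 0, 2.25, 2.5.
f(0) ≈ 2.00000, f(2.25) ≈ 3.27872, f(2.5) ≈ 3.39116.
Sum = Σ Δx_i · f(x_i).
Sum ≈ 17.18876.

17.18876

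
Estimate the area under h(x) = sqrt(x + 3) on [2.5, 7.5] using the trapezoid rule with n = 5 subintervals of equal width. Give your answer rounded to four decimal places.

14.0786

Δx = (7.5 − 2.5)/5 = 1.
h(2.5) ≈ 2.3452, h(3.5) ≈ 2.5495, h(4.5) ≈ 2.7386, h(5.5) ≈ 2.9155, h(6.5) ≈ 3.0822, h(7.5) ≈ 3.2404.
T_5 = (Δx/2)·[h(x_0) + 2h(x_1) + ... + 2h(x_{4}) + h(x_5)].
Sum ≈ 14.0786.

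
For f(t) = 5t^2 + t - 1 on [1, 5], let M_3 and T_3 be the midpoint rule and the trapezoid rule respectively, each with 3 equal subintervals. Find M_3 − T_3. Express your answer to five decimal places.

M_3 ≈ 211.7037037.
T_3 ≈ 220.5925926.
M_3 − T_3 ≈ -8.88889.

-8.88889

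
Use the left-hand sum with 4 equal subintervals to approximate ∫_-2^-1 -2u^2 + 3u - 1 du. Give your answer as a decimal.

-11.3125

Δu = (-1 − (-2))/4 = 0.25.
Left endpoints: -2, -1.75, -1.5, -1.25.
f(-2) = -15, f(-1.75) = -12.375, f(-1.5) = -10, f(-1.25) = -7.875.
Sum = Δu · [f(-2) + f(-1.75) + f(-1.5) + f(-1.25)].
Sum = -11.3125.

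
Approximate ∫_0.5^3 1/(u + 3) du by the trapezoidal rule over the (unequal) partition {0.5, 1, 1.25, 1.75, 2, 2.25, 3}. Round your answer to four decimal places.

0.5401

Subinterval widths: 0.5, 0.25, 0.5, 0.25, 0.25, 0.75.
f(0.5) = 2/7, f(1) = 0.25, f(1.25) = 4/17, f(1.75) = 4/19, f(2) = 0.2, f(2.25) = 4/21, f(3) = 1/6.
On each subinterval the trapezoid contributes (Δu_i/2)·[f(u_{i-1}) + f(u_i)].
Sum ≈ 0.5401.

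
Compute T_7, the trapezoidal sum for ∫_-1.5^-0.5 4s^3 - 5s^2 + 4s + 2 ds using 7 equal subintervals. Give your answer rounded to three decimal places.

Δs = (-0.5 − (-1.5))/7 = 1/7.
f(-1.5) = -28.75, f(-19/14) = -31057/1372, f(-17/14) = -23861/1372, f(-15/14) = -17761/1372, f(-13/14) = -12661/1372, f(-11/14) = -8465/1372, f(-9/14) = -5077/1372, f(-0.5) = -1.75.
T_7 = (Δs/2)·[f(s_0) + 2f(s_1) + ... + 2f(s_{6}) + f(s_7)].
Sum ≈ -12.474.

-12.474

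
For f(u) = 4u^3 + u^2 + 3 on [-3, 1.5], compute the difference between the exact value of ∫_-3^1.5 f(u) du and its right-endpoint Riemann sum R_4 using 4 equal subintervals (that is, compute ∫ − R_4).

-56.953125

Exact integral: ∫_-3^1.5 f(u) du = -52.3125.
R_4 = 4.640625.
Error = -52.3125 − 4.640625 = -56.953125.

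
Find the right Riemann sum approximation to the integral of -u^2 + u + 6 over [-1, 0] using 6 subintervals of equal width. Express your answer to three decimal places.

5.329

Δu = (0 − (-1))/6 = 1/6.
Right endpoints: -5/6, -2/3, -0.5, -1/3, -1/6, 0.
f(-5/6) = 161/36, f(-2/3) = 44/9, f(-0.5) = 5.25, f(-1/3) = 50/9, f(-1/6) = 209/36, f(0) = 6.
Sum = Δu · [f(-5/6) + f(-2/3) + f(-0.5) + ...].
Sum ≈ 5.329.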